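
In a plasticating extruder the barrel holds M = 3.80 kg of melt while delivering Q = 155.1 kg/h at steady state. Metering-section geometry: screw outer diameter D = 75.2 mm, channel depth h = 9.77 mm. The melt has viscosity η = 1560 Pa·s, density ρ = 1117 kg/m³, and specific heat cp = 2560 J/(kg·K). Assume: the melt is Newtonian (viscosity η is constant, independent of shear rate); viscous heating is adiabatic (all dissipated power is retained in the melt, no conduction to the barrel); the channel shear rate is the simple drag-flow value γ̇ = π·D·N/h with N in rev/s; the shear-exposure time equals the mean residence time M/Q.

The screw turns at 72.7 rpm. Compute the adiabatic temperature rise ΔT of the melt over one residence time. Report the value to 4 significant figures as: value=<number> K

value=41.31 K

Throughput in SI: Q_s = 155.1 kg/h ÷ 3600 s/h = 0.0430833 kg/s
t_res = M / Q_s = 3.80 ÷ 0.0430833 = 88.2012 s
Convert to SI: D = 0.0752 m, h = 0.00977 m, N = 72.7/60 = 1.21167 rev/s
Shear rate: γ̇ = πDN/h = π·0.0752·1.21167/0.00977 = 29.2992 s⁻¹
ΔT = η·γ̇²·t_res/(ρ·cp) = [1560 × 29.2992² × 88.2012] / [1117 × 2560] = 41.3065 K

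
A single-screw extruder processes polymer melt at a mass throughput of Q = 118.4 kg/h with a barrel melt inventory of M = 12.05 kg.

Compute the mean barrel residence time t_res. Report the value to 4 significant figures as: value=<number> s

Throughput in SI: Q_s = 118.4 kg/h ÷ 3600 s/h = 0.0328889 kg/s
Mean residence time: t_res = M/Q_s = 12.05 kg / 0.0328889 kg/s = 366.385 s

value=366.4 s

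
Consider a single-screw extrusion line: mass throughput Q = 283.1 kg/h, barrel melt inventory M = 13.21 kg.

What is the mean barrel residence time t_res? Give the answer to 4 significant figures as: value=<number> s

Convert throughput: Q = 283.1 kg/h = 283.1/3600 = 0.0786389 kg/s
Mean residence time: t_res = M/Q_s = 13.21 kg / 0.0786389 kg/s = 167.983 s

value=168.0 s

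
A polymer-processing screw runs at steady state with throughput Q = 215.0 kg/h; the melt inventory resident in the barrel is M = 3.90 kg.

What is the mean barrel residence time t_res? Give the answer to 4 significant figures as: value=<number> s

Convert throughput: Q = 215.0 kg/h = 215.0/3600 = 0.0597222 kg/s
t_res = M / Q_s = 3.90 ÷ 0.0597222 = 65.3023 s

value=65.30 s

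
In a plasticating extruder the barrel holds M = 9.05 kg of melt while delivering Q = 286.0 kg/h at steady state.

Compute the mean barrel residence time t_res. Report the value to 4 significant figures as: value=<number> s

Throughput in SI: Q_s = 286.0 kg/h ÷ 3600 s/h = 0.0794444 kg/s
t_res = M / Q_s = 9.05 ÷ 0.0794444 = 113.916 s

value=113.9 s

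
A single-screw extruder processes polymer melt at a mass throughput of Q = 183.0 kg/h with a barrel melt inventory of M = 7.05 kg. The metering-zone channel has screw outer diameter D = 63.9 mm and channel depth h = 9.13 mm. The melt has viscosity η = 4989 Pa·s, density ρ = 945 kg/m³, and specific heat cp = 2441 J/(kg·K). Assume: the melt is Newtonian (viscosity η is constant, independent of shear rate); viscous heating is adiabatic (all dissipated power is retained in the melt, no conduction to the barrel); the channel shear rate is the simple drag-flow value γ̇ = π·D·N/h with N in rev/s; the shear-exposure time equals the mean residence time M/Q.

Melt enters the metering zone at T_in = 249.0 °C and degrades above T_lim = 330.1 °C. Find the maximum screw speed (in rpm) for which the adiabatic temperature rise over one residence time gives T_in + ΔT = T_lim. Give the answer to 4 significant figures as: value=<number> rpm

value=44.87 rpm

Convert throughput: Q = 183.0 kg/h = 183.0/3600 = 0.0508333 kg/s
Mean residence time: t_res = M/Q_s = 7.05 kg / 0.0508333 kg/s = 138.689 s
D = 63.9 mm = 0.0639 m;  h = 9.13 mm = 0.00913 m
Allowable rise: ΔT_a = T_lim − T_in = 330.1 − 249.0 = 81.1 K
γ̇_max² = ΔT_a·ρ·cp/(η·t_res) = 81.1·945·2441/(4989·138.689) = 270.375 s⁻²
γ̇_max = √270.375 = 16.4431 s⁻¹
N_max = γ̇_max·h / (π·D) = 16.4431 · 0.00913 / (π · 0.0639) = 0.747831 rev/s = 44.8698 rpm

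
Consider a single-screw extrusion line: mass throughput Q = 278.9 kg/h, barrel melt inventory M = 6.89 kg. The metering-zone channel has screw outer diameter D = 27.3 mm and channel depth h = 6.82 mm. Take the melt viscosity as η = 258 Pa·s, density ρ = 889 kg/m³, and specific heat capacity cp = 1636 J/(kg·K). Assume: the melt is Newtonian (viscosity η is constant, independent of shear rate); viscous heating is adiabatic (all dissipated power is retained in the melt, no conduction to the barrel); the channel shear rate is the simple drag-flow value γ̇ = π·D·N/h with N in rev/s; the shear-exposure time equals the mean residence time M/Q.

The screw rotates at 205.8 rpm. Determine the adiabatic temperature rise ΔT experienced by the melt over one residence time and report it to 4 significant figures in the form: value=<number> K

Throughput in SI: Q_s = 278.9 kg/h ÷ 3600 s/h = 0.0774722 kg/s
t_res = M / Q_s = 6.89 / 0.0774722 = 88.9351 s
D = 27.3 mm = 0.0273 m;  h = 6.82 mm = 0.00682 m;  N = 205.8 rpm / 60 = 3.43 rev/s
γ̇ = π D N / h = (π)(0.0273)(3.43) / 0.00682 = 43.1343 s⁻¹
Adiabatic rise: ΔT = η γ̇² t_res / (ρ cp) = 258·(43.1343)²·88.9351 / (889·1636) = 29.353 K

value=29.35 K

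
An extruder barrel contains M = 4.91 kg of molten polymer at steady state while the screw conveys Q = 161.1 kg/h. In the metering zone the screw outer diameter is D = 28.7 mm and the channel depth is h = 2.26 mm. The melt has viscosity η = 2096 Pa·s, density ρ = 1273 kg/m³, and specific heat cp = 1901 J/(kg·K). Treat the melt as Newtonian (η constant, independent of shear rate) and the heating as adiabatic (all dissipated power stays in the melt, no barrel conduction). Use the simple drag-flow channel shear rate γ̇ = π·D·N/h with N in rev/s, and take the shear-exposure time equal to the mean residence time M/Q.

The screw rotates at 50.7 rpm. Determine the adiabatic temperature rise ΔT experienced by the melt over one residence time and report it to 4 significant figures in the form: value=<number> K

Throughput in SI: Q_s = 161.1 kg/h ÷ 3600 s/h = 0.04475 kg/s
t_res = M / Q_s = 4.91 ÷ 0.04475 = 109.721 s
Geometry in metres: D = 28.7 mm → 0.0287 m, h = 2.26 mm → 0.00226 m; screw speed N = 50.7 rpm = 0.845 rev/s
Shear rate: γ̇ = πDN/h = π·0.0287·0.845/0.00226 = 33.7117 s⁻¹
ΔT = η·γ̇²·t_res/(ρ·cp) = [2096 × 33.7117² × 109.721] / [1273 × 1901] = 108.001 K

value=108.0 K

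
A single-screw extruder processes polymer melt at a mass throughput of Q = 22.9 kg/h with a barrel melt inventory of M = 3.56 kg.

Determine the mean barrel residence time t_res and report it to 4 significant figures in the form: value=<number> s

Throughput in SI: Q_s = 22.9 kg/h ÷ 3600 s/h = 0.00636111 kg/s
t_res = M / Q_s = 3.56 / 0.00636111 = 559.651 s

value=559.7 s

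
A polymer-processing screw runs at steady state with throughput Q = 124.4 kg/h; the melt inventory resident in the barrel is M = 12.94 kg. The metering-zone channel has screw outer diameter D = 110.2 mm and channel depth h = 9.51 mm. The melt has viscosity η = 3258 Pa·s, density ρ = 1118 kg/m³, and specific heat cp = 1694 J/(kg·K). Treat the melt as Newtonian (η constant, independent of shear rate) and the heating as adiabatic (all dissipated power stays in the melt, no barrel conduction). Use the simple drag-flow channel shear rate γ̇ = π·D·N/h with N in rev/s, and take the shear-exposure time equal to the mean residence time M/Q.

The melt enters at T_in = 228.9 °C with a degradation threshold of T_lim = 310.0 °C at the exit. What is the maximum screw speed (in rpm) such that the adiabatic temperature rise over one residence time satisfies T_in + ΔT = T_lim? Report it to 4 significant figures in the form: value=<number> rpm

Convert throughput: Q = 124.4 kg/h = 124.4/3600 = 0.0345556 kg/s
t_res = M / Q_s = 12.94 / 0.0345556 = 374.469 s
D = 110.2 mm = 0.1102 m;  h = 9.51 mm = 0.00951 m
ΔT_a = T_lim − T_in = 310.0 − 228.9 = 81.1 K
γ̇_max² = ΔT_a·ρ·cp/(η·t_res) = 81.1·1118·1694/(3258·374.469) = 125.895 s⁻²
Take the square root: γ̇_max = √(125.895) = 11.2203 s⁻¹
N_max = γ̇_max h / (πD) = 11.2203·0.00951/(π·0.1102) = 0.308215 rev/s → ×60 = 18.4929 rpm

value=18.49 rpm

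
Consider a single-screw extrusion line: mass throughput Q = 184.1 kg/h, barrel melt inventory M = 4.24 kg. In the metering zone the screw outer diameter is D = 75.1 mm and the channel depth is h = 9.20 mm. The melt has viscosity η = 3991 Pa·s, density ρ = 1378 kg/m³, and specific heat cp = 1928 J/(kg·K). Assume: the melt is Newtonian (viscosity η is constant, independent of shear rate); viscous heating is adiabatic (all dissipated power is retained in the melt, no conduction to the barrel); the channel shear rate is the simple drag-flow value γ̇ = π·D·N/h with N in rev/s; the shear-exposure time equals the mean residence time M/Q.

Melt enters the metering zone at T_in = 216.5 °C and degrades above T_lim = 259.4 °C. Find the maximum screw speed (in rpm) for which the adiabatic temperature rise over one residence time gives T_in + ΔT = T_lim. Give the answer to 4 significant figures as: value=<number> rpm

value=43.42 rpm

Throughput in SI: Q_s = 184.1 kg/h ÷ 3600 s/h = 0.0511389 kg/s
t_res = M / Q_s = 4.24 ÷ 0.0511389 = 82.9115 s
Geometry in SI: D = 75.1 mm → 0.0751 m, h = 9.20 mm → 0.0092 m
ΔT_a = T_lim − T_in = 259.4 °C − 216.5 °C = 42.9 K
Invert ΔT = ηγ̇²t_res/(ρcp) for γ̇: γ̇_max² = ΔT_a ρ cp / (η t_res) = 42.9·1378·1928 / (3991·82.9115) = 344.443 s⁻²
γ̇_max = sqrt(344.443) = 18.5592 s⁻¹
N_max = γ̇_max h / (πD) = 18.5592·0.0092/(π·0.0751) = 0.723697 rev/s → ×60 = 43.4218 rpm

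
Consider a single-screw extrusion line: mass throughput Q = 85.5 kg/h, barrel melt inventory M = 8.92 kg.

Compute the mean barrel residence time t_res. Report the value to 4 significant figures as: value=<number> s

Convert throughput: Q = 85.5 kg/h = 85.5/3600 = 0.02375 kg/s
t_res = M / Q_s = 8.92 / 0.02375 = 375.579 s

value=375.6 s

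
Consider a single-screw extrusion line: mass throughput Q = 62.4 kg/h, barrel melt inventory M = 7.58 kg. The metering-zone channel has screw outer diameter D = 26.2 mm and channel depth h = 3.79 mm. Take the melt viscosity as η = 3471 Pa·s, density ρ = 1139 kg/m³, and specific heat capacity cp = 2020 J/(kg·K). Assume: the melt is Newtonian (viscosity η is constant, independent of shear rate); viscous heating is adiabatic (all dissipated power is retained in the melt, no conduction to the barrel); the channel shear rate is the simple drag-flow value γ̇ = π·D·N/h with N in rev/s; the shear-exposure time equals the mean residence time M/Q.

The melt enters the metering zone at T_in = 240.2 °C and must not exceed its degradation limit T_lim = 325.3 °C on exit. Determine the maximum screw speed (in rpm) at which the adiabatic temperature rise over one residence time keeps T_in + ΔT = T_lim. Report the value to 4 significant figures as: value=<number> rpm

Q_s = Q / 3600 = 62.4 / 3600 = 0.0173333 kg/s
t_res = M / Q_s = 7.58 ÷ 0.0173333 = 437.308 s
D = 26.2 mm = 0.0262 m;  h = 3.79 mm = 0.00379 m
ΔT_a = T_lim − T_in = 325.3 − 240.2 = 85.1 K
γ̇_max² = ΔT_a·ρ·cp/(η·t_res) = 85.1·1139·2020/(3471·437.308) = 128.992 s⁻²
Take the square root: γ̇_max = √(128.992) = 11.3575 s⁻¹
N_max = γ̇_max h / (πD) = 11.3575·0.00379/(π·0.0262) = 0.522961 rev/s → ×60 = 31.3777 rpm

value=31.38 rpm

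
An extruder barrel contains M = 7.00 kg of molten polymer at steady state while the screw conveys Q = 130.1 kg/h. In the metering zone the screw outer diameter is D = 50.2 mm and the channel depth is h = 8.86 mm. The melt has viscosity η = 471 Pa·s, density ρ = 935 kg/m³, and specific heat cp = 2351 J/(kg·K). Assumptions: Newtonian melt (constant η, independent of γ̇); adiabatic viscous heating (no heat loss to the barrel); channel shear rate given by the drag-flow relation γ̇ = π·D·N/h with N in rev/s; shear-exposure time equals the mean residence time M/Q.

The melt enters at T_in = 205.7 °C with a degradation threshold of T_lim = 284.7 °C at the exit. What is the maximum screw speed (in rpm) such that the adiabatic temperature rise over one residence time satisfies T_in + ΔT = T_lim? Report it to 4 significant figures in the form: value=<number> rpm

value=147.1 rpm

Q_s = Q / 3600 = 130.1 / 3600 = 0.0361389 kg/s
t_res = M / Q_s = 7.00 ÷ 0.0361389 = 193.697 s
D = 50.2 mm = 0.0502 m;  h = 8.86 mm = 0.00886 m
ΔT_a = T_lim − T_in = 284.7 °C − 205.7 °C = 79 K
γ̇_max² = ΔT_a·ρ·cp/(η·t_res) = 79·935·2351/(471·193.697) = 1903.48 s⁻²
γ̇_max = sqrt(1903.48) = 43.6288 s⁻¹
N_max = γ̇_max h / (πD) = 43.6288·0.00886/(π·0.0502) = 2.45106 rev/s → ×60 = 147.064 rpm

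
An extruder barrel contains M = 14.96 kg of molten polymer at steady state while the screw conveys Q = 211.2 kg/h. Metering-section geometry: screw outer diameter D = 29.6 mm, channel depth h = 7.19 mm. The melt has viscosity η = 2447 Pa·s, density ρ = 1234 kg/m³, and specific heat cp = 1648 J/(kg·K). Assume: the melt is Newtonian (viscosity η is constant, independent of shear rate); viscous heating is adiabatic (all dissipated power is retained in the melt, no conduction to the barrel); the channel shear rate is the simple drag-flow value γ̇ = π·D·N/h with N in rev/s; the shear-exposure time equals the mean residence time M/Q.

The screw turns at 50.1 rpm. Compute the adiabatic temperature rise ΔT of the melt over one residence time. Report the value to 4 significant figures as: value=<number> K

Convert throughput: Q = 211.2 kg/h = 211.2/3600 = 0.0586667 kg/s
t_res = M / Q_s = 14.96 / 0.0586667 = 255 s
D = 29.6 mm = 0.0296 m;  h = 7.19 mm = 0.00719 m;  N = 50.1 rpm / 60 = 0.835 rev/s
γ̇ = π·D·N / h = π · 0.0296 · 0.835 / 0.00719 = 10.7994 s⁻¹
Adiabatic rise: ΔT = η γ̇² t_res / (ρ cp) = 2447·(10.7994)²·255 / (1234·1648) = 35.7849 K

value=35.78 K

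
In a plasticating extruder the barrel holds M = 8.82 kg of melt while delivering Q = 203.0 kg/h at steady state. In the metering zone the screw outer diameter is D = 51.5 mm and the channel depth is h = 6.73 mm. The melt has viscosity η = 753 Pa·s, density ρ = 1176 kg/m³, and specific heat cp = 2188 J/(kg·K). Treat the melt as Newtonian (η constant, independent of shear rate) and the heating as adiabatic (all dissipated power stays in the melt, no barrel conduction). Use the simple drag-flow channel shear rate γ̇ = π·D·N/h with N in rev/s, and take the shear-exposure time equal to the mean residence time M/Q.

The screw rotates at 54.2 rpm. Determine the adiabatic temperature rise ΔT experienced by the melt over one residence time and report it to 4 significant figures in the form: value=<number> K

value=21.59 K

Q_s = Q / 3600 = 203.0 / 3600 = 0.0563889 kg/s
t_res = M / Q_s = 8.82 ÷ 0.0563889 = 156.414 s
Geometry in metres: D = 51.5 mm → 0.0515 m, h = 6.73 mm → 0.00673 m; screw speed N = 54.2 rpm = 0.903333 rev/s
γ̇ = π·D·N / h = π · 0.0515 · 0.903333 / 0.00673 = 21.7165 s⁻¹
ΔT = η·γ̇²·t_res / (ρ·cp) = 753 · (21.7165)² · 156.414 / (1176 · 2188) = 21.5872 K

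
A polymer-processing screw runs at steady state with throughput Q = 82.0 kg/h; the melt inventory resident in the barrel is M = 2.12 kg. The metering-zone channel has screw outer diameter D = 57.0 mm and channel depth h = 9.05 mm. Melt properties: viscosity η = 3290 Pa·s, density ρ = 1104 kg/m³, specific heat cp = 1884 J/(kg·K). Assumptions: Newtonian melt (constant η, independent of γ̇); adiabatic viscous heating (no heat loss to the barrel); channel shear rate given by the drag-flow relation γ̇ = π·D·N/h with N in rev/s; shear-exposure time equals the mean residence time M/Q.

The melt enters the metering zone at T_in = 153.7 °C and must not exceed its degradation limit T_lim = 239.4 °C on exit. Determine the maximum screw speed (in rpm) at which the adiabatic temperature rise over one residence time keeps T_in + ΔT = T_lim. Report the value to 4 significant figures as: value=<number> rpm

Q_s = Q / 3600 = 82.0 / 3600 = 0.0227778 kg/s
t_res = M / Q_s = 2.12 ÷ 0.0227778 = 93.0732 s
Convert to metres: D = 0.057 m, h = 0.00905 m
Allowable rise: ΔT_a = T_lim − T_in = 239.4 − 153.7 = 85.7 K
Invert ΔT = ηγ̇²t_res/(ρcp) for γ̇: γ̇_max² = ΔT_a ρ cp / (η t_res) = 85.7·1104·1884 / (3290·93.0732) = 582.117 s⁻²
γ̇_max = √582.117 = 24.1271 s⁻¹
N_max = γ̇_max h / (πD) = 24.1271·0.00905/(π·0.057) = 1.21935 rev/s → ×60 = 73.1611 rpm

value=73.16 rpm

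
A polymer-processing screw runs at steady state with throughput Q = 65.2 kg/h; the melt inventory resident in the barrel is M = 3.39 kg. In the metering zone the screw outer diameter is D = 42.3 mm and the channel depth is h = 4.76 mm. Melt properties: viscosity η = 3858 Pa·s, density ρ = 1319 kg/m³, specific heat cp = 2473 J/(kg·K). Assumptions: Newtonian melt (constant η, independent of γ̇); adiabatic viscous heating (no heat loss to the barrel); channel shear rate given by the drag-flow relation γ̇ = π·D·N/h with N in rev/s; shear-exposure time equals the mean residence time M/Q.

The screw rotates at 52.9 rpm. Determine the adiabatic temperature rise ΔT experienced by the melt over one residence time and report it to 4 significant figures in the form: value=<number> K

value=134.1 K

Throughput in SI: Q_s = 65.2 kg/h ÷ 3600 s/h = 0.0181111 kg/s
t_res = M / Q_s = 3.39 ÷ 0.0181111 = 187.178 s
D = 42.3 mm = 0.0423 m;  h = 4.76 mm = 0.00476 m;  N = 52.9 rpm / 60 = 0.881667 rev/s
Shear rate: γ̇ = πDN/h = π·0.0423·0.881667/0.00476 = 24.6143 s⁻¹
ΔT = η·γ̇²·t_res / (ρ·cp) = 3858 · (24.6143)² · 187.178 / (1319 · 2473) = 134.129 K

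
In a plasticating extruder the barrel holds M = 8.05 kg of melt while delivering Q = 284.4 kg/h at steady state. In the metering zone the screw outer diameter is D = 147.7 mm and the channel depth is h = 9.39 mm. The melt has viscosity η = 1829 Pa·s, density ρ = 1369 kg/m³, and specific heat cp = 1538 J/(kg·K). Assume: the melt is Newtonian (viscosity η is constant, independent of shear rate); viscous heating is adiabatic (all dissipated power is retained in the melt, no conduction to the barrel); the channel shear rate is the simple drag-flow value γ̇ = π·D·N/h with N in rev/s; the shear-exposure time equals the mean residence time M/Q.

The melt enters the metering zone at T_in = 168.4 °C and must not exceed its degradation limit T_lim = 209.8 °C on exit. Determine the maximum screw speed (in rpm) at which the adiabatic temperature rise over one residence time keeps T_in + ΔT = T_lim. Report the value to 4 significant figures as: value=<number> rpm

Throughput in SI: Q_s = 284.4 kg/h ÷ 3600 s/h = 0.079 kg/s
Mean residence time: t_res = M/Q_s = 8.05 kg / 0.079 kg/s = 101.899 s
Geometry in SI: D = 147.7 mm → 0.1477 m, h = 9.39 mm → 0.00939 m
ΔT_a = T_lim − T_in = 209.8 °C − 168.4 °C = 41.4 K
γ̇_max² = ΔT_a·ρ·cp / (η·t_res) = [41.4 × 1369 × 1538] / [1829 × 101.899] = 467.711 s⁻²
γ̇_max = √467.711 = 21.6266 s⁻¹
Solve γ̇ = πDN/h for N: N_max = γ̇_max·h/(π·D) = 21.6266 × 0.00939 / (π × 0.1477) = 0.437647 rev/s = 26.2588 rpm

value=26.26 rpm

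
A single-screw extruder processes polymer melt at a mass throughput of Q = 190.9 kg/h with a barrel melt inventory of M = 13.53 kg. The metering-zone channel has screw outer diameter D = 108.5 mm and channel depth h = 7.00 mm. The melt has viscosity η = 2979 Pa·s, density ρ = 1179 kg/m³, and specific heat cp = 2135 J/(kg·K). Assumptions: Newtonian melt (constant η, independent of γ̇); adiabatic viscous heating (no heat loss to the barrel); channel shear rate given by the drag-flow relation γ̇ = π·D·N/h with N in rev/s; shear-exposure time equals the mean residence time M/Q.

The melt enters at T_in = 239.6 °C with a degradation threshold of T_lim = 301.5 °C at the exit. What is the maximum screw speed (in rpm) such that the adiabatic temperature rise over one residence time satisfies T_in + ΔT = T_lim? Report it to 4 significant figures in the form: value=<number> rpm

value=17.64 rpm

Throughput in SI: Q_s = 190.9 kg/h ÷ 3600 s/h = 0.0530278 kg/s
Mean residence time: t_res = M/Q_s = 13.53 kg / 0.0530278 kg/s = 255.149 s
Convert to metres: D = 0.1085 m, h = 0.007 m
ΔT_a = T_lim − T_in = 301.5 °C − 239.6 °C = 61.9 K
γ̇_max² = ΔT_a·ρ·cp/(η·t_res) = 61.9·1179·2135/(2979·255.149) = 204.992 s⁻²
γ̇_max = sqrt(204.992) = 14.3176 s⁻¹
N_max = γ̇_max·h / (π·D) = 14.3176 · 0.007 / (π · 0.1085) = 0.294027 rev/s = 17.6416 rpm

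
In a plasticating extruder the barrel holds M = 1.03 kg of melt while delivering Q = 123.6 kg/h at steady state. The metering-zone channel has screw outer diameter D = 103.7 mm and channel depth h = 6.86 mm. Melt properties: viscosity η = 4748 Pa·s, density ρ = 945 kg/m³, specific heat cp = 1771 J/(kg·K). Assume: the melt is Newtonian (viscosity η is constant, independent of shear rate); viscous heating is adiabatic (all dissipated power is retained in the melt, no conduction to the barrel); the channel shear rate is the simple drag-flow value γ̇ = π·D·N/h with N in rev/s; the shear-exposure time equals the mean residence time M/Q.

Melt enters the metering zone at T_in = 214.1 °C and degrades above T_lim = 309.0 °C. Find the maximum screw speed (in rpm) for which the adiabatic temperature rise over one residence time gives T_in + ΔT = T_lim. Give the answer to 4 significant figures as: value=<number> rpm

value=42.19 rpm

Throughput in SI: Q_s = 123.6 kg/h ÷ 3600 s/h = 0.0343333 kg/s
Mean residence time: t_res = M/Q_s = 1.03 kg / 0.0343333 kg/s = 30 s
D = 103.7 mm = 0.1037 m;  h = 6.86 mm = 0.00686 m
Allowable rise: ΔT_a = T_lim − T_in = 309.0 − 214.1 = 94.9 K
γ̇_max² = ΔT_a·ρ·cp / (η·t_res) = [94.9 × 945 × 1771] / [4748 × 30] = 1115.03 s⁻²
γ̇_max = sqrt(1115.03) = 33.392 s⁻¹
N_max = γ̇_max·h / (π·D) = 33.392 · 0.00686 / (π · 0.1037) = 0.703134 rev/s = 42.188 rpm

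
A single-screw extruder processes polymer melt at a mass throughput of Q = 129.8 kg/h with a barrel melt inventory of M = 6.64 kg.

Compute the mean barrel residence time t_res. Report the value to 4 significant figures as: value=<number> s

Q_s = Q / 3600 = 129.8 / 3600 = 0.0360556 kg/s
t_res = M / Q_s = 6.64 / 0.0360556 = 184.16 s

value=184.2 s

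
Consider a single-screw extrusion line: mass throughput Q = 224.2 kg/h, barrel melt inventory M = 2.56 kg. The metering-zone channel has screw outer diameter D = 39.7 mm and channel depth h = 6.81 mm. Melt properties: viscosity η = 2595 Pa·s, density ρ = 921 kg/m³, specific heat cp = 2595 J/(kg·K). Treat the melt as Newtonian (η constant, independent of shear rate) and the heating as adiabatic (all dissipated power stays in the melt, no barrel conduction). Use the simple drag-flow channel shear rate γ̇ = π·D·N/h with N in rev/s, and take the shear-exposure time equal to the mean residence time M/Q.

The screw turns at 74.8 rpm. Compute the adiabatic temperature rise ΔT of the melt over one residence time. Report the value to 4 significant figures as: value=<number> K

value=23.27 K

Convert throughput: Q = 224.2 kg/h = 224.2/3600 = 0.0622778 kg/s
Mean residence time: t_res = M/Q_s = 2.56 kg / 0.0622778 kg/s = 41.1062 s
Convert to SI: D = 0.0397 m, h = 0.00681 m, N = 74.8/60 = 1.24667 rev/s
Shear rate: γ̇ = πDN/h = π·0.0397·1.24667/0.00681 = 22.832 s⁻¹
Adiabatic rise: ΔT = η γ̇² t_res / (ρ cp) = 2595·(22.832)²·41.1062 / (921·2595) = 23.2667 K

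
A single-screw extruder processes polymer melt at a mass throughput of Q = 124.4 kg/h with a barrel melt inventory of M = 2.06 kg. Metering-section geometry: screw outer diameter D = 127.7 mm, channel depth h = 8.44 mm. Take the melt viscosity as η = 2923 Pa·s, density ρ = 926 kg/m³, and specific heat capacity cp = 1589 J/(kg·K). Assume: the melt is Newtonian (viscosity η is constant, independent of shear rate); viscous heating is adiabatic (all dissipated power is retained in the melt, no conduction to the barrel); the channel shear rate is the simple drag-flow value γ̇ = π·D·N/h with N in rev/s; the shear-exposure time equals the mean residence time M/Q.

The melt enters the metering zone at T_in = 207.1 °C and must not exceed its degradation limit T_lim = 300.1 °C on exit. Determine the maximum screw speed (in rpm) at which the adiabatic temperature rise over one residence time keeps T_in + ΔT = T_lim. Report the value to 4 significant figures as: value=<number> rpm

value=35.37 rpm

Convert throughput: Q = 124.4 kg/h = 124.4/3600 = 0.0345556 kg/s
Mean residence time: t_res = M/Q_s = 2.06 kg / 0.0345556 kg/s = 59.6141 s
Geometry in SI: D = 127.7 mm → 0.1277 m, h = 8.44 mm → 0.00844 m
ΔT_a = T_lim − T_in = 300.1 − 207.1 = 93 K
γ̇_max² = ΔT_a·ρ·cp / (η·t_res) = [93 × 926 × 1589] / [2923 × 59.6141] = 785.307 s⁻²
γ̇_max = sqrt(785.307) = 28.0233 s⁻¹
Solve γ̇ = πDN/h for N: N_max = γ̇_max·h/(π·D) = 28.0233 × 0.00844 / (π × 0.1277) = 0.589551 rev/s = 35.3731 rpm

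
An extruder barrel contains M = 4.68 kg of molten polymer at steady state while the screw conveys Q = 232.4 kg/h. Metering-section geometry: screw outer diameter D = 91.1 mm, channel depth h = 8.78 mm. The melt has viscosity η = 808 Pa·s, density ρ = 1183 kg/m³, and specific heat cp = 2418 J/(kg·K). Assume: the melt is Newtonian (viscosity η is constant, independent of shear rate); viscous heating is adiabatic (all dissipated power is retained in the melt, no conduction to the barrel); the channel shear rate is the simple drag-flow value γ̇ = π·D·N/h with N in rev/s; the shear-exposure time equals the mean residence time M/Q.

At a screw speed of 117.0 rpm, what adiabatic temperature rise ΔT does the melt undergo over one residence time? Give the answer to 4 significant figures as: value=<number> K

Throughput in SI: Q_s = 232.4 kg/h ÷ 3600 s/h = 0.0645556 kg/s
t_res = M / Q_s = 4.68 ÷ 0.0645556 = 72.4957 s
Convert to SI: D = 0.0911 m, h = 0.00878 m, N = 117.0/60 = 1.95 rev/s
γ̇ = π·D·N / h = π · 0.0911 · 1.95 / 0.00878 = 63.5636 s⁻¹
ΔT = η·γ̇²·t_res/(ρ·cp) = [808 × 63.5636² × 72.4957] / [1183 × 2418] = 82.7369 K

value=82.74 K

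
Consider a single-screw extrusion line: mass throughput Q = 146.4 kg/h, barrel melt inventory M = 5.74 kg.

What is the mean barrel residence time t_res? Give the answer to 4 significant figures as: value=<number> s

value=141.1 s

Throughput in SI: Q_s = 146.4 kg/h ÷ 3600 s/h = 0.0406667 kg/s
Mean residence time: t_res = M/Q_s = 5.74 kg / 0.0406667 kg/s = 141.148 s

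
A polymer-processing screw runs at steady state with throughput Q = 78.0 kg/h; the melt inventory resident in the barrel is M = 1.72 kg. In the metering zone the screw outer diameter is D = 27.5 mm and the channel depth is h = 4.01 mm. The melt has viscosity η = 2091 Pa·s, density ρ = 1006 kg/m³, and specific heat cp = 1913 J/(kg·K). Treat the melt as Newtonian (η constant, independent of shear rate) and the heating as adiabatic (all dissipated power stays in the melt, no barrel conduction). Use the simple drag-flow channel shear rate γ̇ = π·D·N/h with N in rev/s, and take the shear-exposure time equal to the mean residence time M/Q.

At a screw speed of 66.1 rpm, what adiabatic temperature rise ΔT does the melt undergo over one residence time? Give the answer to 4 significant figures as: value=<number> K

Convert throughput: Q = 78.0 kg/h = 78.0/3600 = 0.0216667 kg/s
Mean residence time: t_res = M/Q_s = 1.72 kg / 0.0216667 kg/s = 79.3846 s
D = 27.5 mm = 0.0275 m;  h = 4.01 mm = 0.00401 m;  N = 66.1 rpm / 60 = 1.10167 rev/s
γ̇ = π·D·N / h = π · 0.0275 · 1.10167 / 0.00401 = 23.735 s⁻¹
ΔT = η·γ̇²·t_res/(ρ·cp) = [2091 × 23.735² × 79.3846] / [1006 × 1913] = 48.5908 K

value=48.59 K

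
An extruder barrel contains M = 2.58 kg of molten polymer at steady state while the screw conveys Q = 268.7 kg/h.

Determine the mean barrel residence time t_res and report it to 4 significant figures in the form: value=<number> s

value=34.57 s

Q_s = Q / 3600 = 268.7 / 3600 = 0.0746389 kg/s
t_res = M / Q_s = 2.58 / 0.0746389 = 34.5664 s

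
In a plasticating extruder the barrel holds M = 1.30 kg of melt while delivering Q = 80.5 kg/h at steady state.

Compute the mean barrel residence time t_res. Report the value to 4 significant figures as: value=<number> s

value=58.14 s

Q_s = Q / 3600 = 80.5 / 3600 = 0.0223611 kg/s
t_res = M / Q_s = 1.30 / 0.0223611 = 58.1366 s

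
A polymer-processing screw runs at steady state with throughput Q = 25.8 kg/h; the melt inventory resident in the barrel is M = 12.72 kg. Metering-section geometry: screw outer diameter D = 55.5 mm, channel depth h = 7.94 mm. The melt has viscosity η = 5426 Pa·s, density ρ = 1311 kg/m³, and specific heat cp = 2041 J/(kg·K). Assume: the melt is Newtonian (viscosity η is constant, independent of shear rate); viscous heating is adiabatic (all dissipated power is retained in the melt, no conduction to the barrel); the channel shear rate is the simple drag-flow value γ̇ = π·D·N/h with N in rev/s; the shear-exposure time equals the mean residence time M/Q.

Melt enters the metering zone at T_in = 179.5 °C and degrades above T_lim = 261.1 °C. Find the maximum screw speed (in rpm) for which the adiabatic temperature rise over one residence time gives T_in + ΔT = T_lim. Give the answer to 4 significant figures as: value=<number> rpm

value=13.01 rpm

Throughput in SI: Q_s = 25.8 kg/h ÷ 3600 s/h = 0.00716667 kg/s
t_res = M / Q_s = 12.72 / 0.00716667 = 1774.88 s
Geometry in SI: D = 55.5 mm → 0.0555 m, h = 7.94 mm → 0.00794 m
Allowable rise: ΔT_a = T_lim − T_in = 261.1 − 179.5 = 81.6 K
γ̇_max² = ΔT_a·ρ·cp / (η·t_res) = [81.6 × 1311 × 2041] / [5426 × 1774.88] = 22.6718 s⁻²
γ̇_max = √22.6718 = 4.76149 s⁻¹
N_max = γ̇_max h / (πD) = 4.76149·0.00794/(π·0.0555) = 0.216831 rev/s → ×60 = 13.0098 rpm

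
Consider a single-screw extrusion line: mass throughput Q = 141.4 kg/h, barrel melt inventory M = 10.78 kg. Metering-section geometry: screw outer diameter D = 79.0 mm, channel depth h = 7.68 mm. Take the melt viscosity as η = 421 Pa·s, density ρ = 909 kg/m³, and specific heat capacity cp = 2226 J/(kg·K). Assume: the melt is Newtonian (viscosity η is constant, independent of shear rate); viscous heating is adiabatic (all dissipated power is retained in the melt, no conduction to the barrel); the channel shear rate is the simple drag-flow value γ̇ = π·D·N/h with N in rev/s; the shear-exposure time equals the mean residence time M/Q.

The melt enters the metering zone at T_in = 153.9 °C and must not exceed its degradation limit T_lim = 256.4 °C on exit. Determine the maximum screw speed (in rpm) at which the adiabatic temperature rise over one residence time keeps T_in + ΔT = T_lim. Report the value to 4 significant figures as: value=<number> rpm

Q_s = Q / 3600 = 141.4 / 3600 = 0.0392778 kg/s
t_res = M / Q_s = 10.78 / 0.0392778 = 274.455 s
Geometry in SI: D = 79.0 mm → 0.079 m, h = 7.68 mm → 0.00768 m
Allowable rise: ΔT_a = T_lim − T_in = 256.4 − 153.9 = 102.5 K
Invert ΔT = ηγ̇²t_res/(ρcp) for γ̇: γ̇_max² = ΔT_a ρ cp / (η t_res) = 102.5·909·2226 / (421·274.455) = 1794.98 s⁻²
γ̇_max = √1794.98 = 42.3672 s⁻¹
N_max = γ̇_max·h / (π·D) = 42.3672 · 0.00768 / (π · 0.079) = 1.31103 rev/s = 78.662 rpm

value=78.66 rpm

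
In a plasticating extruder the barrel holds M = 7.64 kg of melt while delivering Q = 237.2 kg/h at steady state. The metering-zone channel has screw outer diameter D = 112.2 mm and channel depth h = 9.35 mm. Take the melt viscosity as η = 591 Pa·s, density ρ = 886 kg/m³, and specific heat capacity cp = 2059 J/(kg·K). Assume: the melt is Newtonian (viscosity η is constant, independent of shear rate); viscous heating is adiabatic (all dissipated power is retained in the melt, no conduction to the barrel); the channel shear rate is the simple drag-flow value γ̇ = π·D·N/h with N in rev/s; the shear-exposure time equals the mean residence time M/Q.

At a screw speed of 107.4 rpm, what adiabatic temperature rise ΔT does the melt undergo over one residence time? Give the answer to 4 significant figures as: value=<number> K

Throughput in SI: Q_s = 237.2 kg/h ÷ 3600 s/h = 0.0658889 kg/s
Mean residence time: t_res = M/Q_s = 7.64 kg / 0.0658889 kg/s = 115.953 s
D = 112.2 mm = 0.1122 m;  h = 9.35 mm = 0.00935 m;  N = 107.4 rpm / 60 = 1.79 rev/s
γ̇ = π D N / h = (π)(0.1122)(1.79) / 0.00935 = 67.4814 s⁻¹
ΔT = η·γ̇²·t_res/(ρ·cp) = [591 × 67.4814² × 115.953] / [886 × 2059] = 171.059 K

value=171.1 K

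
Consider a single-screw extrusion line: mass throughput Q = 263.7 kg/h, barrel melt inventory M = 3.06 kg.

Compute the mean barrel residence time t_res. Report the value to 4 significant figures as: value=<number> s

Q_s = Q / 3600 = 263.7 / 3600 = 0.07325 kg/s
Mean residence time: t_res = M/Q_s = 3.06 kg / 0.07325 kg/s = 41.7747 s

value=41.77 s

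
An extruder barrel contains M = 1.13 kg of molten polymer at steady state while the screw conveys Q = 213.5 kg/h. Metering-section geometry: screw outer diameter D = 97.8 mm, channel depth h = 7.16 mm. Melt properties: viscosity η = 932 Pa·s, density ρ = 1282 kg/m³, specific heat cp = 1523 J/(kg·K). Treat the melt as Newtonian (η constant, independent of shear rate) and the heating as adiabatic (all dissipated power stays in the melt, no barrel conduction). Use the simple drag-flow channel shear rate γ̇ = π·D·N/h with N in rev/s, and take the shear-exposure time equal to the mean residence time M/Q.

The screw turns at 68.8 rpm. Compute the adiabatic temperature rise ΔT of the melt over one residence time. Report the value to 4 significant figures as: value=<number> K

Throughput in SI: Q_s = 213.5 kg/h ÷ 3600 s/h = 0.0593056 kg/s
t_res = M / Q_s = 1.13 / 0.0593056 = 19.0539 s
Geometry in metres: D = 97.8 mm → 0.0978 m, h = 7.16 mm → 0.00716 m; screw speed N = 68.8 rpm = 1.14667 rev/s
γ̇ = π·D·N / h = π · 0.0978 · 1.14667 / 0.00716 = 49.2054 s⁻¹
ΔT = η·γ̇²·t_res/(ρ·cp) = [932 × 49.2054² × 19.0539] / [1282 × 1523] = 22.021 K

value=22.02 K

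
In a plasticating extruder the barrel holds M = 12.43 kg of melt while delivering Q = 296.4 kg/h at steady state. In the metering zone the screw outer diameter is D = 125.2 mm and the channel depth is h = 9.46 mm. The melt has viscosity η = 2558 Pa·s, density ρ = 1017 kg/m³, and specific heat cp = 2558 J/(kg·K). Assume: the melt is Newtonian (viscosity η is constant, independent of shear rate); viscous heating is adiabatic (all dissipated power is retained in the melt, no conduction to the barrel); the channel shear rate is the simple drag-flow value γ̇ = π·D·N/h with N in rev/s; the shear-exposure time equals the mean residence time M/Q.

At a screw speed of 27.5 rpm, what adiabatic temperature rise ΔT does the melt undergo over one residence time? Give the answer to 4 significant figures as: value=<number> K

value=53.91 K

Throughput in SI: Q_s = 296.4 kg/h ÷ 3600 s/h = 0.0823333 kg/s
t_res = M / Q_s = 12.43 / 0.0823333 = 150.972 s
D = 125.2 mm = 0.1252 m;  h = 9.46 mm = 0.00946 m;  N = 27.5 rpm / 60 = 0.458333 rev/s
γ̇ = π D N / h = (π)(0.1252)(0.458333) / 0.00946 = 19.0566 s⁻¹
ΔT = η·γ̇²·t_res/(ρ·cp) = [2558 × 19.0566² × 150.972] / [1017 × 2558] = 53.9093 K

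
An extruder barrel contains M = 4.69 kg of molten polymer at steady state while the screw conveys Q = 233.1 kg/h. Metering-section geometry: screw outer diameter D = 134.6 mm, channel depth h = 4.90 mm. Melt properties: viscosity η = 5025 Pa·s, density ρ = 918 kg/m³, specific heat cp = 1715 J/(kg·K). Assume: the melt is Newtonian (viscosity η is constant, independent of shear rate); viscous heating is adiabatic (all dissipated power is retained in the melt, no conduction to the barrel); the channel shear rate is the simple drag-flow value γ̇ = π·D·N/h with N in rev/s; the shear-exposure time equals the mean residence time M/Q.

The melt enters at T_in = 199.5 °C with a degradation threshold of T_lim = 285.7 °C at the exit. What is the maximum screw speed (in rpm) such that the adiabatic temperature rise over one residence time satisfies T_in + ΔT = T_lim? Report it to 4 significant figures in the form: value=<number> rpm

Convert throughput: Q = 233.1 kg/h = 233.1/3600 = 0.06475 kg/s
Mean residence time: t_res = M/Q_s = 4.69 kg / 0.06475 kg/s = 72.4324 s
Geometry in SI: D = 134.6 mm → 0.1346 m, h = 4.90 mm → 0.0049 m
ΔT_a = T_lim − T_in = 285.7 − 199.5 = 86.2 K
γ̇_max² = ΔT_a·ρ·cp/(η·t_res) = 86.2·918·1715/(5025·72.4324) = 372.859 s⁻²
γ̇_max = sqrt(372.859) = 19.3096 s⁻¹
N_max = γ̇_max h / (πD) = 19.3096·0.0049/(π·0.1346) = 0.223755 rev/s → ×60 = 13.4253 rpm

value=13.43 rpm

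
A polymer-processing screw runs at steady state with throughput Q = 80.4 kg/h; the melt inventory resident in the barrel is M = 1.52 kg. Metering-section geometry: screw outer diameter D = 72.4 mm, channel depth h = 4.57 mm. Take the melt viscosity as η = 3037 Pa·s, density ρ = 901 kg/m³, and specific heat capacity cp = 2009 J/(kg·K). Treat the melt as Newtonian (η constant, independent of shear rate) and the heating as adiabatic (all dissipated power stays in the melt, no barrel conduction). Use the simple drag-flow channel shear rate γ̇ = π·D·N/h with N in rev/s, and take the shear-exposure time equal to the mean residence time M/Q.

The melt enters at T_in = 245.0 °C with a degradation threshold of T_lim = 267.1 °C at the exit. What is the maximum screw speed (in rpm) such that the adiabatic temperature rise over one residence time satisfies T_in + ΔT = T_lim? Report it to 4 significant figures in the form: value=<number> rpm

Convert throughput: Q = 80.4 kg/h = 80.4/3600 = 0.0223333 kg/s
t_res = M / Q_s = 1.52 / 0.0223333 = 68.0597 s
Convert to metres: D = 0.0724 m, h = 0.00457 m
Allowable rise: ΔT_a = T_lim − T_in = 267.1 − 245.0 = 22.1 K
γ̇_max² = ΔT_a·ρ·cp / (η·t_res) = [22.1 × 901 × 2009] / [3037 × 68.0597] = 193.536 s⁻²
γ̇_max = sqrt(193.536) = 13.9117 s⁻¹
Solve γ̇ = πDN/h for N: N_max = γ̇_max·h/(π·D) = 13.9117 × 0.00457 / (π × 0.0724) = 0.279517 rev/s = 16.771 rpm

value=16.77 rpm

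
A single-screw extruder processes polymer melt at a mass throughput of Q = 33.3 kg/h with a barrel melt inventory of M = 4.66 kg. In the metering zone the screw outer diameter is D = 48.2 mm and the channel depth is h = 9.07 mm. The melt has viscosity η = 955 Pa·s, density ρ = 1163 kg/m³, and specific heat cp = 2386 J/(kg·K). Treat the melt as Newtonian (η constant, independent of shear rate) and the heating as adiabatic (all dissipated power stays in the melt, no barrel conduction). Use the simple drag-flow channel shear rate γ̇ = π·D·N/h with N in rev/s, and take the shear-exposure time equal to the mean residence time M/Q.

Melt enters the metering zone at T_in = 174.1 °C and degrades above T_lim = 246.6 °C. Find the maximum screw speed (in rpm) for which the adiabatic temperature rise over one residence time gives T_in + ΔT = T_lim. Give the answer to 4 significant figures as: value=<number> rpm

Q_s = Q / 3600 = 33.3 / 3600 = 0.00925 kg/s
t_res = M / Q_s = 4.66 ÷ 0.00925 = 503.784 s
D = 48.2 mm = 0.0482 m;  h = 9.07 mm = 0.00907 m
ΔT_a = T_lim − T_in = 246.6 − 174.1 = 72.5 K
γ̇_max² = ΔT_a·ρ·cp/(η·t_res) = 72.5·1163·2386/(955·503.784) = 418.158 s⁻²
Take the square root: γ̇_max = √(418.158) = 20.4489 s⁻¹
Solve γ̇ = πDN/h for N: N_max = γ̇_max·h/(π·D) = 20.4489 × 0.00907 / (π × 0.0482) = 1.22484 rev/s = 73.4906 rpm

value=73.49 rpm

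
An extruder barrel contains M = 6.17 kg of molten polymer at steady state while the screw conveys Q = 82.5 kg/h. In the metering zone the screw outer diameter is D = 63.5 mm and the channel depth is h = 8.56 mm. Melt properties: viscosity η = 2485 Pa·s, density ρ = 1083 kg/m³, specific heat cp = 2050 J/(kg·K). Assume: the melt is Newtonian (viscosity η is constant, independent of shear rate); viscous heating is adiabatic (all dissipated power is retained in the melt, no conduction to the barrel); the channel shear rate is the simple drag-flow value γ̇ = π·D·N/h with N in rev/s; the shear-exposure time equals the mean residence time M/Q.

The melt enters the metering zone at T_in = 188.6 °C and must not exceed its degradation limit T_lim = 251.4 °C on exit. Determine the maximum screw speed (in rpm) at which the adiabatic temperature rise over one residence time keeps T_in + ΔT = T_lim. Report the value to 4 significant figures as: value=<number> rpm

Q_s = Q / 3600 = 82.5 / 3600 = 0.0229167 kg/s
t_res = M / Q_s = 6.17 ÷ 0.0229167 = 269.236 s
Convert to metres: D = 0.0635 m, h = 0.00856 m
ΔT_a = T_lim − T_in = 251.4 °C − 188.6 °C = 62.8 K
γ̇_max² = ΔT_a·ρ·cp / (η·t_res) = [62.8 × 1083 × 2050] / [2485 × 269.236] = 208.392 s⁻²
γ̇_max = sqrt(208.392) = 14.4358 s⁻¹
Solve γ̇ = πDN/h for N: N_max = γ̇_max·h/(π·D) = 14.4358 × 0.00856 / (π × 0.0635) = 0.619428 rev/s = 37.1657 rpm

value=37.17 rpm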